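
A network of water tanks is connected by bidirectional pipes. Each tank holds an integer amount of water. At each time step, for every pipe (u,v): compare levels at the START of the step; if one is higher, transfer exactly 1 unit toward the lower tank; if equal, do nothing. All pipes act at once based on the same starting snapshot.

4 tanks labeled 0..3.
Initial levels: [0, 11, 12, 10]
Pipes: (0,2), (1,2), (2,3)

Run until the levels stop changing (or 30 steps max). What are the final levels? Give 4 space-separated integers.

Step 1: flows [2->0,2->1,2->3] -> levels [1 12 9 11]
Step 2: flows [2->0,1->2,3->2] -> levels [2 11 10 10]
Step 3: flows [2->0,1->2,2=3] -> levels [3 10 10 10]
Step 4: flows [2->0,1=2,2=3] -> levels [4 10 9 10]
Step 5: flows [2->0,1->2,3->2] -> levels [5 9 10 9]
Step 6: flows [2->0,2->1,2->3] -> levels [6 10 7 10]
Step 7: flows [2->0,1->2,3->2] -> levels [7 9 8 9]
Step 8: flows [2->0,1->2,3->2] -> levels [8 8 9 8]
Step 9: flows [2->0,2->1,2->3] -> levels [9 9 6 9]
Step 10: flows [0->2,1->2,3->2] -> levels [8 8 9 8]
  -> period-2 cycle: step 10 state = step 8 state; never stabilizes
  -> state at step 30: (30-8) mod 2 = 0, same as step 8 -> [8 8 9 8]

Answer: 8 8 9 8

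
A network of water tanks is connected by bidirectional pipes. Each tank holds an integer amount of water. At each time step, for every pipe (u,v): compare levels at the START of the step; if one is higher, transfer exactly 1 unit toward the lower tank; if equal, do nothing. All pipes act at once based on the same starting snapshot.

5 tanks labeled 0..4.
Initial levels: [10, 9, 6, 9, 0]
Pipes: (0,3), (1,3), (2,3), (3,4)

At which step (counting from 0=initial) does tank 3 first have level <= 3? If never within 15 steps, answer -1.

Answer: -1

Derivation:
Step 1: flows [0->3,1=3,3->2,3->4] -> levels [9 9 7 8 1]
Step 2: flows [0->3,1->3,3->2,3->4] -> levels [8 8 8 8 2]
Step 3: flows [0=3,1=3,2=3,3->4] -> levels [8 8 8 7 3]
Step 4: flows [0->3,1->3,2->3,3->4] -> levels [7 7 7 9 4]
Step 5: flows [3->0,3->1,3->2,3->4] -> levels [8 8 8 5 5]
Step 6: flows [0->3,1->3,2->3,3=4] -> levels [7 7 7 8 5]
Step 7: flows [3->0,3->1,3->2,3->4] -> levels [8 8 8 4 6]
Step 8: flows [0->3,1->3,2->3,4->3] -> levels [7 7 7 8 5]
  -> period-2 cycle (repeats step 6); tank 3 never drops to <=3
Tank 3 never reaches <=3 within 15 steps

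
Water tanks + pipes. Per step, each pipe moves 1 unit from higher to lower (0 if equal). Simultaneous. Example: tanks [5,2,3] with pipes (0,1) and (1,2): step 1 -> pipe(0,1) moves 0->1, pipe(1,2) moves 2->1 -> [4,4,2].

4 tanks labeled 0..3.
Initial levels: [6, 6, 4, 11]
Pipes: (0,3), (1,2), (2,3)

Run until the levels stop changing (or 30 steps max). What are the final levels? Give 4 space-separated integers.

Step 1: flows [3->0,1->2,3->2] -> levels [7 5 6 9]
Step 2: flows [3->0,2->1,3->2] -> levels [8 6 6 7]
Step 3: flows [0->3,1=2,3->2] -> levels [7 6 7 7]
Step 4: flows [0=3,2->1,2=3] -> levels [7 7 6 7]
Step 5: flows [0=3,1->2,3->2] -> levels [7 6 8 6]
Step 6: flows [0->3,2->1,2->3] -> levels [6 7 6 8]
Step 7: flows [3->0,1->2,3->2] -> levels [7 6 8 6]
  -> period-2 cycle: step 7 state = step 5 state; never stabilizes
  -> state at step 30: (30-5) mod 2 = 1, same as step 6 -> [6 7 6 8]

Answer: 6 7 6 8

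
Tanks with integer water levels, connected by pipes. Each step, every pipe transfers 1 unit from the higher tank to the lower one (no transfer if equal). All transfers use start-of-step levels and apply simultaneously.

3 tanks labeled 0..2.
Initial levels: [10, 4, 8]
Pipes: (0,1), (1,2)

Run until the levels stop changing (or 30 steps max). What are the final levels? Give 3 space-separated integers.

Step 1: flows [0->1,2->1] -> levels [9 6 7]
Step 2: flows [0->1,2->1] -> levels [8 8 6]
Step 3: flows [0=1,1->2] -> levels [8 7 7]
Step 4: flows [0->1,1=2] -> levels [7 8 7]
Step 5: flows [1->0,1->2] -> levels [8 6 8]
Step 6: flows [0->1,2->1] -> levels [7 8 7]
  -> period-2 cycle: step 6 state = step 4 state; never stabilizes
  -> state at step 30: (30-4) mod 2 = 0, same as step 4 -> [7 8 7]

Answer: 7 8 7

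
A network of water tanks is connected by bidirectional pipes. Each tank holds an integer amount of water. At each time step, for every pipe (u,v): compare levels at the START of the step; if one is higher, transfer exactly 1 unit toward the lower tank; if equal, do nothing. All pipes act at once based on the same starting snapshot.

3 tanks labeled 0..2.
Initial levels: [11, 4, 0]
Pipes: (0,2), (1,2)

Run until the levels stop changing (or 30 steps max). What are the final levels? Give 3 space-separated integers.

Answer: 5 5 5

Derivation:
Step 1: flows [0->2,1->2] -> levels [10 3 2]
Step 2: flows [0->2,1->2] -> levels [9 2 4]
Step 3: flows [0->2,2->1] -> levels [8 3 4]
Step 4: flows [0->2,2->1] -> levels [7 4 4]
Step 5: flows [0->2,1=2] -> levels [6 4 5]
Step 6: flows [0->2,2->1] -> levels [5 5 5]
Step 7: flows [0=2,1=2] -> levels [5 5 5]
  -> stable (no change)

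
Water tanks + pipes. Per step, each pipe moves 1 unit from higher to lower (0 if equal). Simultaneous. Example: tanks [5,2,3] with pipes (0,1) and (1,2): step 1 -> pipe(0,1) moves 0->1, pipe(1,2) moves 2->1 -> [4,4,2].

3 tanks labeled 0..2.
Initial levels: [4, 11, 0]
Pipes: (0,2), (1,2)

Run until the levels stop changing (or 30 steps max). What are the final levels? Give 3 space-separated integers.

Step 1: flows [0->2,1->2] -> levels [3 10 2]
Step 2: flows [0->2,1->2] -> levels [2 9 4]
Step 3: flows [2->0,1->2] -> levels [3 8 4]
Step 4: flows [2->0,1->2] -> levels [4 7 4]
Step 5: flows [0=2,1->2] -> levels [4 6 5]
Step 6: flows [2->0,1->2] -> levels [5 5 5]
Step 7: flows [0=2,1=2] -> levels [5 5 5]
  -> stable (no change)

Answer: 5 5 5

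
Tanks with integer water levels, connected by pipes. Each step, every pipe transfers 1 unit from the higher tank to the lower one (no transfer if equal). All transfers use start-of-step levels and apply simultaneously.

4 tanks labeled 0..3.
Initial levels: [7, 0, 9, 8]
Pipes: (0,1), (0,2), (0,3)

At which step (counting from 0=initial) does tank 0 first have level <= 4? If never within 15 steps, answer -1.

Answer: 6

Derivation:
Step 1: flows [0->1,2->0,3->0] -> levels [8 1 8 7]
Step 2: flows [0->1,0=2,0->3] -> levels [6 2 8 8]
Step 3: flows [0->1,2->0,3->0] -> levels [7 3 7 7]
Step 4: flows [0->1,0=2,0=3] -> levels [6 4 7 7]
Step 5: flows [0->1,2->0,3->0] -> levels [7 5 6 6]
Step 6: flows [0->1,0->2,0->3] -> levels [4 6 7 7]
Tank 0 first reaches <=4 at step 6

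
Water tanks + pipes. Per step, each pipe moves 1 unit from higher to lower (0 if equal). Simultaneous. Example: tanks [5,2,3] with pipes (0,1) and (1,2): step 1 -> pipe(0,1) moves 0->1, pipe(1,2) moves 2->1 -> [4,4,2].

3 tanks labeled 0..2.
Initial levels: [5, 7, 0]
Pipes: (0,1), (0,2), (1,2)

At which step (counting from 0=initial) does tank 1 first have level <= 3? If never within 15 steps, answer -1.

Step 1: flows [1->0,0->2,1->2] -> levels [5 5 2]
Step 2: flows [0=1,0->2,1->2] -> levels [4 4 4]
Step 3: flows [0=1,0=2,1=2] -> levels [4 4 4]
  -> stable; tank 1 stays at 4 > 3
Tank 1 never reaches <=3 within 15 steps

Answer: -1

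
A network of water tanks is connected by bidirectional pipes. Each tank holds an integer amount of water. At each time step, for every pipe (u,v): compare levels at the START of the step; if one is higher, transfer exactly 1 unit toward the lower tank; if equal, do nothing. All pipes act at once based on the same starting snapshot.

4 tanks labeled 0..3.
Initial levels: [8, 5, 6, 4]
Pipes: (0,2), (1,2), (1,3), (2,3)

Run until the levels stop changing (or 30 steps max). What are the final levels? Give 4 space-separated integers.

Step 1: flows [0->2,2->1,1->3,2->3] -> levels [7 5 5 6]
Step 2: flows [0->2,1=2,3->1,3->2] -> levels [6 6 7 4]
Step 3: flows [2->0,2->1,1->3,2->3] -> levels [7 6 4 6]
Step 4: flows [0->2,1->2,1=3,3->2] -> levels [6 5 7 5]
Step 5: flows [2->0,2->1,1=3,2->3] -> levels [7 6 4 6]
  -> period-2 cycle: step 5 state = step 3 state; never stabilizes
  -> state at step 30: (30-3) mod 2 = 1, same as step 4 -> [6 5 7 5]

Answer: 6 5 7 5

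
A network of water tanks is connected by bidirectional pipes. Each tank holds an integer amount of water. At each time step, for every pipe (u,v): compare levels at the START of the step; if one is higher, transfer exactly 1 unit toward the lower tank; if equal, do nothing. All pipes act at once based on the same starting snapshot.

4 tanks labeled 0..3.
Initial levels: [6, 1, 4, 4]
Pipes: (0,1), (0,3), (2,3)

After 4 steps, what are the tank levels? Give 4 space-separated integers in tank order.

Step 1: flows [0->1,0->3,2=3] -> levels [4 2 4 5]
Step 2: flows [0->1,3->0,3->2] -> levels [4 3 5 3]
Step 3: flows [0->1,0->3,2->3] -> levels [2 4 4 5]
Step 4: flows [1->0,3->0,3->2] -> levels [4 3 5 3]

Answer: 4 3 5 3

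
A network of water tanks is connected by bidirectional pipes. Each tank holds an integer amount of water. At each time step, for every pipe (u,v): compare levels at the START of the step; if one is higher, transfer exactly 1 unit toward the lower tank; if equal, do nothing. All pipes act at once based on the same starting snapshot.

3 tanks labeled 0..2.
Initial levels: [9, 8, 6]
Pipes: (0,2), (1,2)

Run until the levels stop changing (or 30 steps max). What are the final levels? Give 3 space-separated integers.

Step 1: flows [0->2,1->2] -> levels [8 7 8]
Step 2: flows [0=2,2->1] -> levels [8 8 7]
Step 3: flows [0->2,1->2] -> levels [7 7 9]
Step 4: flows [2->0,2->1] -> levels [8 8 7]
  -> period-2 cycle: step 4 state = step 2 state; never stabilizes
  -> state at step 30: (30-2) mod 2 = 0, same as step 2 -> [8 8 7]

Answer: 8 8 7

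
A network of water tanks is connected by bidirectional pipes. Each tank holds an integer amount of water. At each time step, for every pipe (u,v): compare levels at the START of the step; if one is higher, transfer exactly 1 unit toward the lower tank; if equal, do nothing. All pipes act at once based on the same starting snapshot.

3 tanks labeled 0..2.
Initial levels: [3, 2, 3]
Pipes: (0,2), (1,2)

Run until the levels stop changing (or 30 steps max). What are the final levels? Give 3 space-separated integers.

Answer: 2 2 4

Derivation:
Step 1: flows [0=2,2->1] -> levels [3 3 2]
Step 2: flows [0->2,1->2] -> levels [2 2 4]
Step 3: flows [2->0,2->1] -> levels [3 3 2]
  -> period-2 cycle: step 3 state = step 1 state; never stabilizes
  -> state at step 30: (30-1) mod 2 = 1, same as step 2 -> [2 2 4]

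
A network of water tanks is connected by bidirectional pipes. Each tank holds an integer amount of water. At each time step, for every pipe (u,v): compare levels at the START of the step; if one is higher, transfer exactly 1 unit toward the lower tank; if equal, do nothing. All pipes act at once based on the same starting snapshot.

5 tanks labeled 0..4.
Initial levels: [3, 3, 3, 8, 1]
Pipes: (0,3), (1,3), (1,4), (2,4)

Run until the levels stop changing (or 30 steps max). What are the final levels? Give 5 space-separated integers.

Step 1: flows [3->0,3->1,1->4,2->4] -> levels [4 3 2 6 3]
Step 2: flows [3->0,3->1,1=4,4->2] -> levels [5 4 3 4 2]
Step 3: flows [0->3,1=3,1->4,2->4] -> levels [4 3 2 5 4]
Step 4: flows [3->0,3->1,4->1,4->2] -> levels [5 5 3 3 2]
Step 5: flows [0->3,1->3,1->4,2->4] -> levels [4 3 2 5 4]
  -> period-2 cycle: step 5 state = step 3 state; never stabilizes
  -> state at step 30: (30-3) mod 2 = 1, same as step 4 -> [5 5 3 3 2]

Answer: 5 5 3 3 2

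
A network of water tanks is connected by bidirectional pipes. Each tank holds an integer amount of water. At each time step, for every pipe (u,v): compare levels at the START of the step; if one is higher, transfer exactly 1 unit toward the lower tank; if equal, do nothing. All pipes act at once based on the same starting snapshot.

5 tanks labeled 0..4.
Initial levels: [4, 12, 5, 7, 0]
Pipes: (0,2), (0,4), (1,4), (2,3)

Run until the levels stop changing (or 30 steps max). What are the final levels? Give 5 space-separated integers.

Answer: 5 6 6 4 7

Derivation:
Step 1: flows [2->0,0->4,1->4,3->2] -> levels [4 11 5 6 2]
Step 2: flows [2->0,0->4,1->4,3->2] -> levels [4 10 5 5 4]
Step 3: flows [2->0,0=4,1->4,2=3] -> levels [5 9 4 5 5]
Step 4: flows [0->2,0=4,1->4,3->2] -> levels [4 8 6 4 6]
Step 5: flows [2->0,4->0,1->4,2->3] -> levels [6 7 4 5 6]
Step 6: flows [0->2,0=4,1->4,3->2] -> levels [5 6 6 4 7]
Step 7: flows [2->0,4->0,4->1,2->3] -> levels [7 7 4 5 5]
Step 8: flows [0->2,0->4,1->4,3->2] -> levels [5 6 6 4 7]
  -> period-2 cycle: step 8 state = step 6 state; never stabilizes
  -> state at step 30: (30-6) mod 2 = 0, same as step 6 -> [5 6 6 4 7]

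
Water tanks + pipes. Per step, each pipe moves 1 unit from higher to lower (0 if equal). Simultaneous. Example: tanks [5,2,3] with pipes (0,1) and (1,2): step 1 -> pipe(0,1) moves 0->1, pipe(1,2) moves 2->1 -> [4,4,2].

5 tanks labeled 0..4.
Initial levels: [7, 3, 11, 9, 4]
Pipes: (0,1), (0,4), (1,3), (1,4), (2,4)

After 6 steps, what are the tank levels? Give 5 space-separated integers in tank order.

Step 1: flows [0->1,0->4,3->1,4->1,2->4] -> levels [5 6 10 8 5]
Step 2: flows [1->0,0=4,3->1,1->4,2->4] -> levels [6 5 9 7 7]
Step 3: flows [0->1,4->0,3->1,4->1,2->4] -> levels [6 8 8 6 6]
Step 4: flows [1->0,0=4,1->3,1->4,2->4] -> levels [7 5 7 7 8]
Step 5: flows [0->1,4->0,3->1,4->1,4->2] -> levels [7 8 8 6 5]
Step 6: flows [1->0,0->4,1->3,1->4,2->4] -> levels [7 5 7 7 8]

Answer: 7 5 7 7 8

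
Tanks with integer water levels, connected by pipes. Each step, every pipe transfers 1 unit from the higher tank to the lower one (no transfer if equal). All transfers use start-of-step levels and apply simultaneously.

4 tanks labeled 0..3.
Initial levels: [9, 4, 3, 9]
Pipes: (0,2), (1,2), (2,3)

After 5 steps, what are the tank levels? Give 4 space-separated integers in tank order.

Step 1: flows [0->2,1->2,3->2] -> levels [8 3 6 8]
Step 2: flows [0->2,2->1,3->2] -> levels [7 4 7 7]
Step 3: flows [0=2,2->1,2=3] -> levels [7 5 6 7]
Step 4: flows [0->2,2->1,3->2] -> levels [6 6 7 6]
Step 5: flows [2->0,2->1,2->3] -> levels [7 7 4 7]

Answer: 7 7 4 7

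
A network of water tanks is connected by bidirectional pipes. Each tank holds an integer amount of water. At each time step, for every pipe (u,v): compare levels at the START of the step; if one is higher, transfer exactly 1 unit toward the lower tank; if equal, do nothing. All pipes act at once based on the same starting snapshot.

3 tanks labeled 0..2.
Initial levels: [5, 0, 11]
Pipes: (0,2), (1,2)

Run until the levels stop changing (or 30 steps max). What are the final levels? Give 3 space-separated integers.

Step 1: flows [2->0,2->1] -> levels [6 1 9]
Step 2: flows [2->0,2->1] -> levels [7 2 7]
Step 3: flows [0=2,2->1] -> levels [7 3 6]
Step 4: flows [0->2,2->1] -> levels [6 4 6]
Step 5: flows [0=2,2->1] -> levels [6 5 5]
Step 6: flows [0->2,1=2] -> levels [5 5 6]
Step 7: flows [2->0,2->1] -> levels [6 6 4]
Step 8: flows [0->2,1->2] -> levels [5 5 6]
  -> period-2 cycle: step 8 state = step 6 state; never stabilizes
  -> state at step 30: (30-6) mod 2 = 0, same as step 6 -> [5 5 6]

Answer: 5 5 6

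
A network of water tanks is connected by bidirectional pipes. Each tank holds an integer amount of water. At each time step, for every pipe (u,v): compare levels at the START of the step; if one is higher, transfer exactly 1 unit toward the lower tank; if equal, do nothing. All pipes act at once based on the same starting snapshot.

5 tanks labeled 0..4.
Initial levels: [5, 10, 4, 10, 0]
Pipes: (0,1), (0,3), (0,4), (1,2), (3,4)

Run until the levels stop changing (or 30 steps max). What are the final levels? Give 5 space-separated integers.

Step 1: flows [1->0,3->0,0->4,1->2,3->4] -> levels [6 8 5 8 2]
Step 2: flows [1->0,3->0,0->4,1->2,3->4] -> levels [7 6 6 6 4]
Step 3: flows [0->1,0->3,0->4,1=2,3->4] -> levels [4 7 6 6 6]
Step 4: flows [1->0,3->0,4->0,1->2,3=4] -> levels [7 5 7 5 5]
Step 5: flows [0->1,0->3,0->4,2->1,3=4] -> levels [4 7 6 6 6]
  -> period-2 cycle: step 5 state = step 3 state; never stabilizes
  -> state at step 30: (30-3) mod 2 = 1, same as step 4 -> [7 5 7 5 5]

Answer: 7 5 7 5 5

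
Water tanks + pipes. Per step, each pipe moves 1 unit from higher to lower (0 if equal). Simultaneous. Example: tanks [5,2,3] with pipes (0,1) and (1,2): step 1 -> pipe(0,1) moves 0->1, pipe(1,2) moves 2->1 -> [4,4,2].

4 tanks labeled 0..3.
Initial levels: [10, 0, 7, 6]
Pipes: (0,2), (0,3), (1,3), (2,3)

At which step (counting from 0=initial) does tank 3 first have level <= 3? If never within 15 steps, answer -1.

Answer: -1

Derivation:
Step 1: flows [0->2,0->3,3->1,2->3] -> levels [8 1 7 7]
Step 2: flows [0->2,0->3,3->1,2=3] -> levels [6 2 8 7]
Step 3: flows [2->0,3->0,3->1,2->3] -> levels [8 3 6 6]
Step 4: flows [0->2,0->3,3->1,2=3] -> levels [6 4 7 6]
Step 5: flows [2->0,0=3,3->1,2->3] -> levels [7 5 5 6]
Step 6: flows [0->2,0->3,3->1,3->2] -> levels [5 6 7 5]
Step 7: flows [2->0,0=3,1->3,2->3] -> levels [6 5 5 7]
Step 8: flows [0->2,3->0,3->1,3->2] -> levels [6 6 7 4]
Step 9: flows [2->0,0->3,1->3,2->3] -> levels [6 5 5 7]
  -> period-2 cycle (repeats step 7); tank 3 never drops to <=3
Tank 3 never reaches <=3 within 15 steps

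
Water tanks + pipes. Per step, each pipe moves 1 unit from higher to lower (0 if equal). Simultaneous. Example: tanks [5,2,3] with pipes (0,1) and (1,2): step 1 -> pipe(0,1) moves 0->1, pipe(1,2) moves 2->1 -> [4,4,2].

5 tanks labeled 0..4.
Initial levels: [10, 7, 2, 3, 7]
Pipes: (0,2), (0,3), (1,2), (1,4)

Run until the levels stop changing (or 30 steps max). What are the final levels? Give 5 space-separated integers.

Step 1: flows [0->2,0->3,1->2,1=4] -> levels [8 6 4 4 7]
Step 2: flows [0->2,0->3,1->2,4->1] -> levels [6 6 6 5 6]
Step 3: flows [0=2,0->3,1=2,1=4] -> levels [5 6 6 6 6]
Step 4: flows [2->0,3->0,1=2,1=4] -> levels [7 6 5 5 6]
Step 5: flows [0->2,0->3,1->2,1=4] -> levels [5 5 7 6 6]
Step 6: flows [2->0,3->0,2->1,4->1] -> levels [7 7 5 5 5]
Step 7: flows [0->2,0->3,1->2,1->4] -> levels [5 5 7 6 6]
  -> period-2 cycle: step 7 state = step 5 state; never stabilizes
  -> state at step 30: (30-5) mod 2 = 1, same as step 6 -> [7 7 5 5 5]

Answer: 7 7 5 5 5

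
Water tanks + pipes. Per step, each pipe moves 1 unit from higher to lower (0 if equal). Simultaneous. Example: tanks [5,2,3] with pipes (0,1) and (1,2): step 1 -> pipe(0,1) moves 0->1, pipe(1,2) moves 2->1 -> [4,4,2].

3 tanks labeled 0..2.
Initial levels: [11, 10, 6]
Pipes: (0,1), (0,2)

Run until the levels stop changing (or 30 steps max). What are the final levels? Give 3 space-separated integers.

Answer: 9 9 9

Derivation:
Step 1: flows [0->1,0->2] -> levels [9 11 7]
Step 2: flows [1->0,0->2] -> levels [9 10 8]
Step 3: flows [1->0,0->2] -> levels [9 9 9]
Step 4: flows [0=1,0=2] -> levels [9 9 9]
  -> stable (no change)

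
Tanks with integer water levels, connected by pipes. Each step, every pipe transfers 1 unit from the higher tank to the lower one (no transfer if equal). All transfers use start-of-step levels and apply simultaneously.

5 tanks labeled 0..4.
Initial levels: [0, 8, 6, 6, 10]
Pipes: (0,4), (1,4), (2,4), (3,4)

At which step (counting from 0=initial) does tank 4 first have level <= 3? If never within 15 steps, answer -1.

Answer: -1

Derivation:
Step 1: flows [4->0,4->1,4->2,4->3] -> levels [1 9 7 7 6]
Step 2: flows [4->0,1->4,2->4,3->4] -> levels [2 8 6 6 8]
Step 3: flows [4->0,1=4,4->2,4->3] -> levels [3 8 7 7 5]
Step 4: flows [4->0,1->4,2->4,3->4] -> levels [4 7 6 6 7]
Step 5: flows [4->0,1=4,4->2,4->3] -> levels [5 7 7 7 4]
Step 6: flows [0->4,1->4,2->4,3->4] -> levels [4 6 6 6 8]
Step 7: flows [4->0,4->1,4->2,4->3] -> levels [5 7 7 7 4]
  -> period-2 cycle (repeats step 5); tank 4 never drops to <=3
Tank 4 never reaches <=3 within 15 steps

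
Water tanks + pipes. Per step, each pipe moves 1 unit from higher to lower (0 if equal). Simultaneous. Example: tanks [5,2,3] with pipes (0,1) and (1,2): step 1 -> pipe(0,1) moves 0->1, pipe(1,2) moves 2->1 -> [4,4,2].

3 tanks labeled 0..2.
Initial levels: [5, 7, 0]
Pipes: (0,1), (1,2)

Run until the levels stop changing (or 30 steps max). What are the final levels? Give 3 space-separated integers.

Step 1: flows [1->0,1->2] -> levels [6 5 1]
Step 2: flows [0->1,1->2] -> levels [5 5 2]
Step 3: flows [0=1,1->2] -> levels [5 4 3]
Step 4: flows [0->1,1->2] -> levels [4 4 4]
Step 5: flows [0=1,1=2] -> levels [4 4 4]
  -> stable (no change)

Answer: 4 4 4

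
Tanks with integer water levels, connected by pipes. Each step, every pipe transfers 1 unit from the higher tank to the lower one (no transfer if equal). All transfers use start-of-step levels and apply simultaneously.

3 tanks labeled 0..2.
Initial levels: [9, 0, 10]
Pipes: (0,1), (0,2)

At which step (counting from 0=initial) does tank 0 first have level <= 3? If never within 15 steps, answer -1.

Answer: -1

Derivation:
Step 1: flows [0->1,2->0] -> levels [9 1 9]
Step 2: flows [0->1,0=2] -> levels [8 2 9]
Step 3: flows [0->1,2->0] -> levels [8 3 8]
Step 4: flows [0->1,0=2] -> levels [7 4 8]
Step 5: flows [0->1,2->0] -> levels [7 5 7]
Step 6: flows [0->1,0=2] -> levels [6 6 7]
Step 7: flows [0=1,2->0] -> levels [7 6 6]
Step 8: flows [0->1,0->2] -> levels [5 7 7]
Step 9: flows [1->0,2->0] -> levels [7 6 6]
  -> period-2 cycle (repeats step 7); tank 0 never drops to <=3
Tank 0 never reaches <=3 within 15 steps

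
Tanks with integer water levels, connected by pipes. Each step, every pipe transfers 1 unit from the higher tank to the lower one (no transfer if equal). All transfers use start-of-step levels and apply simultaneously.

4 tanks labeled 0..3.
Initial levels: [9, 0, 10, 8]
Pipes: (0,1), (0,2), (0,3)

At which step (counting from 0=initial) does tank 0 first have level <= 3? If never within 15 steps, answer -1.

Answer: -1

Derivation:
Step 1: flows [0->1,2->0,0->3] -> levels [8 1 9 9]
Step 2: flows [0->1,2->0,3->0] -> levels [9 2 8 8]
Step 3: flows [0->1,0->2,0->3] -> levels [6 3 9 9]
Step 4: flows [0->1,2->0,3->0] -> levels [7 4 8 8]
Step 5: flows [0->1,2->0,3->0] -> levels [8 5 7 7]
Step 6: flows [0->1,0->2,0->3] -> levels [5 6 8 8]
Step 7: flows [1->0,2->0,3->0] -> levels [8 5 7 7]
  -> period-2 cycle (repeats step 5); tank 0 never drops to <=3
Tank 0 never reaches <=3 within 15 steps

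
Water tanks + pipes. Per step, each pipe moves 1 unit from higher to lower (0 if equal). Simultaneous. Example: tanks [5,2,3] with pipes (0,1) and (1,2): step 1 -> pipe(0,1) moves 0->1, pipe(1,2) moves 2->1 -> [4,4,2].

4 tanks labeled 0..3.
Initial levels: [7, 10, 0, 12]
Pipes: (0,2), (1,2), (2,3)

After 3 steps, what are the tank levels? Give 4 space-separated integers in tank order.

Answer: 6 7 7 9

Derivation:
Step 1: flows [0->2,1->2,3->2] -> levels [6 9 3 11]
Step 2: flows [0->2,1->2,3->2] -> levels [5 8 6 10]
Step 3: flows [2->0,1->2,3->2] -> levels [6 7 7 9]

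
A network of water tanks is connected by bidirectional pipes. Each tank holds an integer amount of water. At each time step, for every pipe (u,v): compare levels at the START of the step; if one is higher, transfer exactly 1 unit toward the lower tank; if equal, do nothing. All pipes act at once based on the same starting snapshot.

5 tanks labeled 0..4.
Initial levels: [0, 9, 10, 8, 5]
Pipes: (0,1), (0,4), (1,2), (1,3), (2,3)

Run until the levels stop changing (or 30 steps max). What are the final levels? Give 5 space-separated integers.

Step 1: flows [1->0,4->0,2->1,1->3,2->3] -> levels [2 8 8 10 4]
Step 2: flows [1->0,4->0,1=2,3->1,3->2] -> levels [4 8 9 8 3]
Step 3: flows [1->0,0->4,2->1,1=3,2->3] -> levels [4 8 7 9 4]
Step 4: flows [1->0,0=4,1->2,3->1,3->2] -> levels [5 7 9 7 4]
Step 5: flows [1->0,0->4,2->1,1=3,2->3] -> levels [5 7 7 8 5]
Step 6: flows [1->0,0=4,1=2,3->1,3->2] -> levels [6 7 8 6 5]
Step 7: flows [1->0,0->4,2->1,1->3,2->3] -> levels [6 6 6 8 6]
Step 8: flows [0=1,0=4,1=2,3->1,3->2] -> levels [6 7 7 6 6]
Step 9: flows [1->0,0=4,1=2,1->3,2->3] -> levels [7 5 6 8 6]
Step 10: flows [0->1,0->4,2->1,3->1,3->2] -> levels [5 8 6 6 7]
Step 11: flows [1->0,4->0,1->2,1->3,2=3] -> levels [7 5 7 7 6]
Step 12: flows [0->1,0->4,2->1,3->1,2=3] -> levels [5 8 6 6 7]
  -> period-2 cycle: step 12 state = step 10 state; never stabilizes
  -> state at step 30: (30-10) mod 2 = 0, same as step 10 -> [5 8 6 6 7]

Answer: 5 8 6 6 7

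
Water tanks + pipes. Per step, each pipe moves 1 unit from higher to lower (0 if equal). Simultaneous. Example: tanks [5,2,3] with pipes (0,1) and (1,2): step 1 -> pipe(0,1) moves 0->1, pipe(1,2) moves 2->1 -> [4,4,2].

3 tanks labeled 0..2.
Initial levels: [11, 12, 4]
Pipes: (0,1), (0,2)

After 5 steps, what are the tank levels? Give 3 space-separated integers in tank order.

Answer: 9 9 9

Derivation:
Step 1: flows [1->0,0->2] -> levels [11 11 5]
Step 2: flows [0=1,0->2] -> levels [10 11 6]
Step 3: flows [1->0,0->2] -> levels [10 10 7]
Step 4: flows [0=1,0->2] -> levels [9 10 8]
Step 5: flows [1->0,0->2] -> levels [9 9 9]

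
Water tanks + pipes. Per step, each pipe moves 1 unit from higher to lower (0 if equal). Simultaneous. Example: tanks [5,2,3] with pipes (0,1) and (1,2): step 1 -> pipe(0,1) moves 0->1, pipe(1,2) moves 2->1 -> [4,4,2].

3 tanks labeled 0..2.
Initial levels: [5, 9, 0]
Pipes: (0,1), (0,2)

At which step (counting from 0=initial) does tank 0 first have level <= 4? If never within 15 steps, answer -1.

Step 1: flows [1->0,0->2] -> levels [5 8 1]
Step 2: flows [1->0,0->2] -> levels [5 7 2]
Step 3: flows [1->0,0->2] -> levels [5 6 3]
Step 4: flows [1->0,0->2] -> levels [5 5 4]
Step 5: flows [0=1,0->2] -> levels [4 5 5]
Tank 0 first reaches <=4 at step 5

Answer: 5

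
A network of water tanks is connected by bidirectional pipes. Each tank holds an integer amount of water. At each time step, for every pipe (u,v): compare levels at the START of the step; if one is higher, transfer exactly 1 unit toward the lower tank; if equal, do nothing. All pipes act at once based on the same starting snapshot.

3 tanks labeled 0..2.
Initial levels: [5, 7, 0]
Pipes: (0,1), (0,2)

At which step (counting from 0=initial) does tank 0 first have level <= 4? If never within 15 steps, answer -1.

Answer: 3

Derivation:
Step 1: flows [1->0,0->2] -> levels [5 6 1]
Step 2: flows [1->0,0->2] -> levels [5 5 2]
Step 3: flows [0=1,0->2] -> levels [4 5 3]
Tank 0 first reaches <=4 at step 3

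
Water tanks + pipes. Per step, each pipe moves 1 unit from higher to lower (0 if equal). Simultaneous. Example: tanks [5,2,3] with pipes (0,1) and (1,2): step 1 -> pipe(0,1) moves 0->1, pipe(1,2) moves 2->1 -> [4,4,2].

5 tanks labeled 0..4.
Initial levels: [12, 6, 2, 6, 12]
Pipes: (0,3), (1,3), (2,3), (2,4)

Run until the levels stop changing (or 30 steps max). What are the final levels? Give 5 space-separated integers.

Answer: 8 8 9 6 7

Derivation:
Step 1: flows [0->3,1=3,3->2,4->2] -> levels [11 6 4 6 11]
Step 2: flows [0->3,1=3,3->2,4->2] -> levels [10 6 6 6 10]
Step 3: flows [0->3,1=3,2=3,4->2] -> levels [9 6 7 7 9]
Step 4: flows [0->3,3->1,2=3,4->2] -> levels [8 7 8 7 8]
Step 5: flows [0->3,1=3,2->3,2=4] -> levels [7 7 7 9 8]
Step 6: flows [3->0,3->1,3->2,4->2] -> levels [8 8 9 6 7]
Step 7: flows [0->3,1->3,2->3,2->4] -> levels [7 7 7 9 8]
  -> period-2 cycle: step 7 state = step 5 state; never stabilizes
  -> state at step 30: (30-5) mod 2 = 1, same as step 6 -> [8 8 9 6 7]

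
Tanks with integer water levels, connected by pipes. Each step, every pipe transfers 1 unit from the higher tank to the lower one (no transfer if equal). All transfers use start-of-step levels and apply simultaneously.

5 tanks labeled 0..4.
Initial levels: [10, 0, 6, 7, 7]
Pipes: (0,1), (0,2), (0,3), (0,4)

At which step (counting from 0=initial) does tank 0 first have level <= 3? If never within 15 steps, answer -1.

Step 1: flows [0->1,0->2,0->3,0->4] -> levels [6 1 7 8 8]
Step 2: flows [0->1,2->0,3->0,4->0] -> levels [8 2 6 7 7]
Step 3: flows [0->1,0->2,0->3,0->4] -> levels [4 3 7 8 8]
Step 4: flows [0->1,2->0,3->0,4->0] -> levels [6 4 6 7 7]
Step 5: flows [0->1,0=2,3->0,4->0] -> levels [7 5 6 6 6]
Step 6: flows [0->1,0->2,0->3,0->4] -> levels [3 6 7 7 7]
Tank 0 first reaches <=3 at step 6

Answer: 6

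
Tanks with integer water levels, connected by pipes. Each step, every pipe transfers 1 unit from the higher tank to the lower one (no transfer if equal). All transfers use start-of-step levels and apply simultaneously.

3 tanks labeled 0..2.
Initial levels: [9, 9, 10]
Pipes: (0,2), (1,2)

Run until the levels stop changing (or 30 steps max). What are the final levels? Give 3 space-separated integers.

Step 1: flows [2->0,2->1] -> levels [10 10 8]
Step 2: flows [0->2,1->2] -> levels [9 9 10]
  -> period-2 cycle: step 2 state = step 0 state; never stabilizes
  -> state at step 30: (30-0) mod 2 = 0, same as step 0 -> [9 9 10]

Answer: 9 9 10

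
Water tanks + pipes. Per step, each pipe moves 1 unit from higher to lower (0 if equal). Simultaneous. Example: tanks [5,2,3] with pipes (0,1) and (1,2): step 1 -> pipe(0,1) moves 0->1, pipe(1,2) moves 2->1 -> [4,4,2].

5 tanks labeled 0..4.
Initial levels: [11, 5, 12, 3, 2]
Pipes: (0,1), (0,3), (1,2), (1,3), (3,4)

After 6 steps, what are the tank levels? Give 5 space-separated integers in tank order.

Step 1: flows [0->1,0->3,2->1,1->3,3->4] -> levels [9 6 11 4 3]
Step 2: flows [0->1,0->3,2->1,1->3,3->4] -> levels [7 7 10 5 4]
Step 3: flows [0=1,0->3,2->1,1->3,3->4] -> levels [6 7 9 6 5]
Step 4: flows [1->0,0=3,2->1,1->3,3->4] -> levels [7 6 8 6 6]
Step 5: flows [0->1,0->3,2->1,1=3,3=4] -> levels [5 8 7 7 6]
Step 6: flows [1->0,3->0,1->2,1->3,3->4] -> levels [7 5 8 6 7]

Answer: 7 5 8 6 7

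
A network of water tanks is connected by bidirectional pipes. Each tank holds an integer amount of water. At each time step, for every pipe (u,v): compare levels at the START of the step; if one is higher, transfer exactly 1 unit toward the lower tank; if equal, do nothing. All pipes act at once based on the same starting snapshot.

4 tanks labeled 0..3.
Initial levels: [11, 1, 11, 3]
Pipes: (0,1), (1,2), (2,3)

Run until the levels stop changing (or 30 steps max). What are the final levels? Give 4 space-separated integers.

Step 1: flows [0->1,2->1,2->3] -> levels [10 3 9 4]
Step 2: flows [0->1,2->1,2->3] -> levels [9 5 7 5]
Step 3: flows [0->1,2->1,2->3] -> levels [8 7 5 6]
Step 4: flows [0->1,1->2,3->2] -> levels [7 7 7 5]
Step 5: flows [0=1,1=2,2->3] -> levels [7 7 6 6]
Step 6: flows [0=1,1->2,2=3] -> levels [7 6 7 6]
Step 7: flows [0->1,2->1,2->3] -> levels [6 8 5 7]
Step 8: flows [1->0,1->2,3->2] -> levels [7 6 7 6]
  -> period-2 cycle: step 8 state = step 6 state; never stabilizes
  -> state at step 30: (30-6) mod 2 = 0, same as step 6 -> [7 6 7 6]

Answer: 7 6 7 6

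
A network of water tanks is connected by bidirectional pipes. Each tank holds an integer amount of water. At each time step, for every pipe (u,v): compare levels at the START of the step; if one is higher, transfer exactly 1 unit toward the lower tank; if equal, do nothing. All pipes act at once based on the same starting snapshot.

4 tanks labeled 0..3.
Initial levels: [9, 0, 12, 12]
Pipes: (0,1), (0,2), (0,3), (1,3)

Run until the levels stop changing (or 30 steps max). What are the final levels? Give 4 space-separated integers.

Answer: 10 8 8 7

Derivation:
Step 1: flows [0->1,2->0,3->0,3->1] -> levels [10 2 11 10]
Step 2: flows [0->1,2->0,0=3,3->1] -> levels [10 4 10 9]
Step 3: flows [0->1,0=2,0->3,3->1] -> levels [8 6 10 9]
Step 4: flows [0->1,2->0,3->0,3->1] -> levels [9 8 9 7]
Step 5: flows [0->1,0=2,0->3,1->3] -> levels [7 8 9 9]
Step 6: flows [1->0,2->0,3->0,3->1] -> levels [10 8 8 7]
Step 7: flows [0->1,0->2,0->3,1->3] -> levels [7 8 9 9]
  -> period-2 cycle: step 7 state = step 5 state; never stabilizes
  -> state at step 30: (30-5) mod 2 = 1, same as step 6 -> [10 8 8 7]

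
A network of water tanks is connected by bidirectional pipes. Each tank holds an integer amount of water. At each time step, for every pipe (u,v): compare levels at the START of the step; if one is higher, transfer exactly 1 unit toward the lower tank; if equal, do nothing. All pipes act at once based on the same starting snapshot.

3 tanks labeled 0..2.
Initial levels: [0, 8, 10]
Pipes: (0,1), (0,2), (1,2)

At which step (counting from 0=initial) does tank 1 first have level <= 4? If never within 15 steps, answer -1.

Answer: -1

Derivation:
Step 1: flows [1->0,2->0,2->1] -> levels [2 8 8]
Step 2: flows [1->0,2->0,1=2] -> levels [4 7 7]
Step 3: flows [1->0,2->0,1=2] -> levels [6 6 6]
Step 4: flows [0=1,0=2,1=2] -> levels [6 6 6]
  -> stable; tank 1 stays at 6 > 4
Tank 1 never reaches <=4 within 15 steps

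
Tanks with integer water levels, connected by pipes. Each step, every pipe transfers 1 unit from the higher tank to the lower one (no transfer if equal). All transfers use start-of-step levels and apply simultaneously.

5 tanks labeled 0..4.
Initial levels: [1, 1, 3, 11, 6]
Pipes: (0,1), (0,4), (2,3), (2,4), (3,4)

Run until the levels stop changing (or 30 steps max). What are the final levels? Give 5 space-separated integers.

Answer: 5 4 5 5 3

Derivation:
Step 1: flows [0=1,4->0,3->2,4->2,3->4] -> levels [2 1 5 9 5]
Step 2: flows [0->1,4->0,3->2,2=4,3->4] -> levels [2 2 6 7 5]
Step 3: flows [0=1,4->0,3->2,2->4,3->4] -> levels [3 2 6 5 6]
Step 4: flows [0->1,4->0,2->3,2=4,4->3] -> levels [3 3 5 7 4]
Step 5: flows [0=1,4->0,3->2,2->4,3->4] -> levels [4 3 5 5 5]
Step 6: flows [0->1,4->0,2=3,2=4,3=4] -> levels [4 4 5 5 4]
Step 7: flows [0=1,0=4,2=3,2->4,3->4] -> levels [4 4 4 4 6]
Step 8: flows [0=1,4->0,2=3,4->2,4->3] -> levels [5 4 5 5 3]
Step 9: flows [0->1,0->4,2=3,2->4,3->4] -> levels [3 5 4 4 6]
Step 10: flows [1->0,4->0,2=3,4->2,4->3] -> levels [5 4 5 5 3]
  -> period-2 cycle: step 10 state = step 8 state; never stabilizes
  -> state at step 30: (30-8) mod 2 = 0, same as step 8 -> [5 4 5 5 3]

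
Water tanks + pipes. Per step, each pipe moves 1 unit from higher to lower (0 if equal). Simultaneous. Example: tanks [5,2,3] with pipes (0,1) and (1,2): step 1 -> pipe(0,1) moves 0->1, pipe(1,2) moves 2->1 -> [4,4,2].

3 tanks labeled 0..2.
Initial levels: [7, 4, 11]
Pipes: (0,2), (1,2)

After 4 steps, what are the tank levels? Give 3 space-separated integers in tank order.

Answer: 7 7 8

Derivation:
Step 1: flows [2->0,2->1] -> levels [8 5 9]
Step 2: flows [2->0,2->1] -> levels [9 6 7]
Step 3: flows [0->2,2->1] -> levels [8 7 7]
Step 4: flows [0->2,1=2] -> levels [7 7 8]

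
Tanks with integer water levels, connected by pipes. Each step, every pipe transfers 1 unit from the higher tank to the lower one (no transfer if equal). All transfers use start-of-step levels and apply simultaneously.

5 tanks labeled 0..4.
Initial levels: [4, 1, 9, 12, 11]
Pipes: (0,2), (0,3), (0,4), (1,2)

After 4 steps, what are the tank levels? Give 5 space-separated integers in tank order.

Answer: 8 5 6 9 9

Derivation:
Step 1: flows [2->0,3->0,4->0,2->1] -> levels [7 2 7 11 10]
Step 2: flows [0=2,3->0,4->0,2->1] -> levels [9 3 6 10 9]
Step 3: flows [0->2,3->0,0=4,2->1] -> levels [9 4 6 9 9]
Step 4: flows [0->2,0=3,0=4,2->1] -> levels [8 5 6 9 9]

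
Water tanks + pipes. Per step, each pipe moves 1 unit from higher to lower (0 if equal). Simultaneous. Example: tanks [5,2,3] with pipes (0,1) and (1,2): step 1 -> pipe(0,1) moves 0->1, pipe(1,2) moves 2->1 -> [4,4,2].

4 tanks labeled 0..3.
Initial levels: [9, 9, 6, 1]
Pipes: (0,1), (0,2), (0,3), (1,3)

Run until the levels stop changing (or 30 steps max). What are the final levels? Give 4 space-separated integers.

Step 1: flows [0=1,0->2,0->3,1->3] -> levels [7 8 7 3]
Step 2: flows [1->0,0=2,0->3,1->3] -> levels [7 6 7 5]
Step 3: flows [0->1,0=2,0->3,1->3] -> levels [5 6 7 7]
Step 4: flows [1->0,2->0,3->0,3->1] -> levels [8 6 6 5]
Step 5: flows [0->1,0->2,0->3,1->3] -> levels [5 6 7 7]
  -> period-2 cycle: step 5 state = step 3 state; never stabilizes
  -> state at step 30: (30-3) mod 2 = 1, same as step 4 -> [8 6 6 5]

Answer: 8 6 6 5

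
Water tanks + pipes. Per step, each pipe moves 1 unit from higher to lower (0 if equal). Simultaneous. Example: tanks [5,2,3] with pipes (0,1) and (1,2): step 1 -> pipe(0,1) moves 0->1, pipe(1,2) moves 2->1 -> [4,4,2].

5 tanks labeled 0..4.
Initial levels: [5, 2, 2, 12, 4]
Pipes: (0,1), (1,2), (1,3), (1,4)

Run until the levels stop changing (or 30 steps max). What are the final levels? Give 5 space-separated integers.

Answer: 5 4 5 6 5

Derivation:
Step 1: flows [0->1,1=2,3->1,4->1] -> levels [4 5 2 11 3]
Step 2: flows [1->0,1->2,3->1,1->4] -> levels [5 3 3 10 4]
Step 3: flows [0->1,1=2,3->1,4->1] -> levels [4 6 3 9 3]
Step 4: flows [1->0,1->2,3->1,1->4] -> levels [5 4 4 8 4]
Step 5: flows [0->1,1=2,3->1,1=4] -> levels [4 6 4 7 4]
Step 6: flows [1->0,1->2,3->1,1->4] -> levels [5 4 5 6 5]
Step 7: flows [0->1,2->1,3->1,4->1] -> levels [4 8 4 5 4]
Step 8: flows [1->0,1->2,1->3,1->4] -> levels [5 4 5 6 5]
  -> period-2 cycle: step 8 state = step 6 state; never stabilizes
  -> state at step 30: (30-6) mod 2 = 0, same as step 6 -> [5 4 5 6 5]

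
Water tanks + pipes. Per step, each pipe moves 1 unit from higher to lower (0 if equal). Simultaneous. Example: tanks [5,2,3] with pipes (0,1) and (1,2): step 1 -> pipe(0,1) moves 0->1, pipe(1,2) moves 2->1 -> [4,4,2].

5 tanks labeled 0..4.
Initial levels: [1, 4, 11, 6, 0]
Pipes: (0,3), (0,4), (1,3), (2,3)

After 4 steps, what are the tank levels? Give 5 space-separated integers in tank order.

Answer: 3 5 7 5 2

Derivation:
Step 1: flows [3->0,0->4,3->1,2->3] -> levels [1 5 10 5 1]
Step 2: flows [3->0,0=4,1=3,2->3] -> levels [2 5 9 5 1]
Step 3: flows [3->0,0->4,1=3,2->3] -> levels [2 5 8 5 2]
Step 4: flows [3->0,0=4,1=3,2->3] -> levels [3 5 7 5 2]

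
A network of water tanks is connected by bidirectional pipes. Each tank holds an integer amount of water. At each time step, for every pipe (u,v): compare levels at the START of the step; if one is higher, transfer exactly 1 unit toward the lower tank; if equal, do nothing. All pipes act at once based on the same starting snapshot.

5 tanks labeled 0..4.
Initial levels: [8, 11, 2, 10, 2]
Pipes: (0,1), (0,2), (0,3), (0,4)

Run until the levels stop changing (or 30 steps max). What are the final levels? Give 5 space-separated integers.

Step 1: flows [1->0,0->2,3->0,0->4] -> levels [8 10 3 9 3]
Step 2: flows [1->0,0->2,3->0,0->4] -> levels [8 9 4 8 4]
Step 3: flows [1->0,0->2,0=3,0->4] -> levels [7 8 5 8 5]
Step 4: flows [1->0,0->2,3->0,0->4] -> levels [7 7 6 7 6]
Step 5: flows [0=1,0->2,0=3,0->4] -> levels [5 7 7 7 7]
Step 6: flows [1->0,2->0,3->0,4->0] -> levels [9 6 6 6 6]
Step 7: flows [0->1,0->2,0->3,0->4] -> levels [5 7 7 7 7]
  -> period-2 cycle: step 7 state = step 5 state; never stabilizes
  -> state at step 30: (30-5) mod 2 = 1, same as step 6 -> [9 6 6 6 6]

Answer: 9 6 6 6 6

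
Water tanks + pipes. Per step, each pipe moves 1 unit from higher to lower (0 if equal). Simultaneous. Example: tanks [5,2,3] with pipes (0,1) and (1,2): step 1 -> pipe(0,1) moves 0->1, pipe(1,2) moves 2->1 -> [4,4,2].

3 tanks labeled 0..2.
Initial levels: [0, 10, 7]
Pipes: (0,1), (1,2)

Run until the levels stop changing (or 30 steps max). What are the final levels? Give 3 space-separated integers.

Step 1: flows [1->0,1->2] -> levels [1 8 8]
Step 2: flows [1->0,1=2] -> levels [2 7 8]
Step 3: flows [1->0,2->1] -> levels [3 7 7]
Step 4: flows [1->0,1=2] -> levels [4 6 7]
Step 5: flows [1->0,2->1] -> levels [5 6 6]
Step 6: flows [1->0,1=2] -> levels [6 5 6]
Step 7: flows [0->1,2->1] -> levels [5 7 5]
Step 8: flows [1->0,1->2] -> levels [6 5 6]
  -> period-2 cycle: step 8 state = step 6 state; never stabilizes
  -> state at step 30: (30-6) mod 2 = 0, same as step 6 -> [6 5 6]

Answer: 6 5 6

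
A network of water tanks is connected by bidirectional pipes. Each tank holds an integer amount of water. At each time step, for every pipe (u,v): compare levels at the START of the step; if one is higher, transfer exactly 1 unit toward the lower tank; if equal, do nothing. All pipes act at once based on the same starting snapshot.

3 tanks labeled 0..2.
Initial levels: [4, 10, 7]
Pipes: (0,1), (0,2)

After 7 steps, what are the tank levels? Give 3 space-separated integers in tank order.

Answer: 7 7 7

Derivation:
Step 1: flows [1->0,2->0] -> levels [6 9 6]
Step 2: flows [1->0,0=2] -> levels [7 8 6]
Step 3: flows [1->0,0->2] -> levels [7 7 7]
Step 4: flows [0=1,0=2] -> levels [7 7 7]
  -> stable; steps 5..7 unchanged -> [7 7 7]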